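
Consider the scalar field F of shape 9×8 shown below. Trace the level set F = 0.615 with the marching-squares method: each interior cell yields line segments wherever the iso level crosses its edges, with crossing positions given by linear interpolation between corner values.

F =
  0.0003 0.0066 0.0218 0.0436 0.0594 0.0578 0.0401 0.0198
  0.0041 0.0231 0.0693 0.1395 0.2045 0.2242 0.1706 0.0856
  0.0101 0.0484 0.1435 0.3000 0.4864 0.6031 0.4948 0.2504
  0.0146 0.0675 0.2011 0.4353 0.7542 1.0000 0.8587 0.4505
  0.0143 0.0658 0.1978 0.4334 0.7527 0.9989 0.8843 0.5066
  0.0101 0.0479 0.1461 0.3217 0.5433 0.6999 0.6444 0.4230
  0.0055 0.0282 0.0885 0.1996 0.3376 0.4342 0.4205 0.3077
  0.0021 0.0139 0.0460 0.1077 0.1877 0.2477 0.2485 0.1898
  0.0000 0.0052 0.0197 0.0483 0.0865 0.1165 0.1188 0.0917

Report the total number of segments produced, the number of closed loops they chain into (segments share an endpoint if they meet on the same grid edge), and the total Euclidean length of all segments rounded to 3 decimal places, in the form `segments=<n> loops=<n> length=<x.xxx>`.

segments=12 loops=1 length=10.071

cell (2,3): code 0100 → (2.480,4.000)–(3.000,3.563)
cell (2,4): code 1100 → (2.030,5.000)–(2.480,4.000)
cell (2,5): code 1100 → (2.330,6.000)–(2.030,5.000)
cell (2,6): code 1000 → (3.000,6.597)–(2.330,6.000)
cell (3,3): code 0110 → (3.000,3.563)–(4.000,3.569)
cell (3,6): code 1001 → (4.000,6.713)–(3.000,6.597)
cell (4,3): code 0010 → (4.000,3.569)–(4.658,4.000)
cell (4,4): code 0111 → (4.658,4.000)–(5.000,4.458)
cell (4,6): code 1001 → (5.000,6.133)–(4.000,6.713)
cell (5,4): code 0010 → (5.000,4.458)–(5.320,5.000)
cell (5,5): code 0011 → (5.320,5.000)–(5.131,6.000)
cell (5,6): code 0001 → (5.131,6.000)–(5.000,6.133)
total: 12 segments, chained into 1 closed loop(s), length Σ = 10.071312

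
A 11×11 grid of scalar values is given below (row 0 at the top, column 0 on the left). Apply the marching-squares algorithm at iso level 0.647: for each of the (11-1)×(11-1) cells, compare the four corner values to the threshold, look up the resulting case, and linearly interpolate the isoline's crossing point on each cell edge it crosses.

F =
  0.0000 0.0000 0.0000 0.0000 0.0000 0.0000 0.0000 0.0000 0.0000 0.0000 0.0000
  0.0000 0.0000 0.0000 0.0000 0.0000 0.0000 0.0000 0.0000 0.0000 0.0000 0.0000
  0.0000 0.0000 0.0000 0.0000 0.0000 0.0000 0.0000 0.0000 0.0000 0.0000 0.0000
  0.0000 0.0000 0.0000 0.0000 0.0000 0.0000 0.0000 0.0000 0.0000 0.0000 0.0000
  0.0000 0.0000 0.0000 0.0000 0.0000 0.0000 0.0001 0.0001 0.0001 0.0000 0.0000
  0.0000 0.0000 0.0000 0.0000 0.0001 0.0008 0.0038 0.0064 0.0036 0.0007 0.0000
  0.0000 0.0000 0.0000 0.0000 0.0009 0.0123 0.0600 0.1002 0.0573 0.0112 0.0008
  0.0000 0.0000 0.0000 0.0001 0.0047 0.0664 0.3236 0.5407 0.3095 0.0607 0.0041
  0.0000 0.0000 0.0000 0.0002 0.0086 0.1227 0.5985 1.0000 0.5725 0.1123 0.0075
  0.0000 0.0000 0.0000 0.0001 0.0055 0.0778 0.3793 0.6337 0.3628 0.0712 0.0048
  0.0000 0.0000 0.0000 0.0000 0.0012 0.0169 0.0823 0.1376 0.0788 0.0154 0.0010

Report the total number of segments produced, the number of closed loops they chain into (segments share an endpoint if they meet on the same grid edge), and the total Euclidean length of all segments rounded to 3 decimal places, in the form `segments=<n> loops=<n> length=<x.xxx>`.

cell (7,6): code 0100 → (7.231,7.000)–(8.000,6.121)
cell (7,7): code 1000 → (8.000,7.826)–(7.231,7.000)
cell (8,6): code 0010 → (8.000,6.121)–(8.964,7.000)
cell (8,7): code 0001 → (8.964,7.000)–(8.000,7.826)
total: 4 segments, chained into 1 closed loop(s), length Σ = 4.869387

segments=4 loops=1 length=4.869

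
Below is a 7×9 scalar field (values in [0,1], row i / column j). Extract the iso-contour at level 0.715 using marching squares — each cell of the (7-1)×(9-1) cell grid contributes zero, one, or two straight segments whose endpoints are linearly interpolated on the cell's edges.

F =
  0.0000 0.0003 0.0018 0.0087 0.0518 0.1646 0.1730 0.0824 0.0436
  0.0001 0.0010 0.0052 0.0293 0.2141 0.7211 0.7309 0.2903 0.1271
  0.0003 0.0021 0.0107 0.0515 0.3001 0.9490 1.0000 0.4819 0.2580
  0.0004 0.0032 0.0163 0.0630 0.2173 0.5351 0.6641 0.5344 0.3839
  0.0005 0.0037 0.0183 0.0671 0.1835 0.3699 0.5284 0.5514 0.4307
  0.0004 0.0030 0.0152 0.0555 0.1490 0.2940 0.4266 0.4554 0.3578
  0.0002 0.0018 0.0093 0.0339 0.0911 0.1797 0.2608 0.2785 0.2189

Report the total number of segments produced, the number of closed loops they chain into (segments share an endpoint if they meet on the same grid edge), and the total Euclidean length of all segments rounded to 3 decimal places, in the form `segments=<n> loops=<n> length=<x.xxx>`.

cell (0,4): code 0100 → (0.989,5.000)–(1.000,4.988)
cell (0,5): code 1100 → (0.972,6.000)–(0.989,5.000)
cell (0,6): code 1000 → (1.000,6.036)–(0.972,6.000)
cell (1,4): code 0110 → (1.000,4.988)–(2.000,4.639)
cell (1,6): code 1001 → (2.000,6.550)–(1.000,6.036)
cell (2,4): code 0010 → (2.000,4.639)–(2.565,5.000)
cell (2,5): code 0011 → (2.565,5.000)–(2.848,6.000)
cell (2,6): code 0001 → (2.848,6.000)–(2.000,6.550)
total: 8 segments, chained into 1 closed loop(s), length Σ = 5.966848

segments=8 loops=1 length=5.967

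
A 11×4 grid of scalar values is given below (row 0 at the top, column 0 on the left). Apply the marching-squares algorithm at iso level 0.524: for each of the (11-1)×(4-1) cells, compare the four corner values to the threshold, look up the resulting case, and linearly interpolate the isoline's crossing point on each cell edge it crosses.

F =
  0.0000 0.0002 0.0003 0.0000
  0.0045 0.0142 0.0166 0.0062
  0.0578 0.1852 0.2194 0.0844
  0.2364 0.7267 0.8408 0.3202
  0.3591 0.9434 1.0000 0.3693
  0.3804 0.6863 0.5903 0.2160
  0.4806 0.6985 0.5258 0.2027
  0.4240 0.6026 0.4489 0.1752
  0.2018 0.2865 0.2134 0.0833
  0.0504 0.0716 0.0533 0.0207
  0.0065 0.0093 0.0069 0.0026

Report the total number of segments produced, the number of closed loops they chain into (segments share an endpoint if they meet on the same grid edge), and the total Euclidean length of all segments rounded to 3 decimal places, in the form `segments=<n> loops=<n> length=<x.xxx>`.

segments=14 loops=1 length=11.893

cell (2,0): code 0100 → (2.626,1.000)–(3.000,0.587)
cell (2,1): code 1100 → (2.490,2.000)–(2.626,1.000)
cell (2,2): code 1000 → (3.000,2.609)–(2.490,2.000)
cell (3,0): code 0110 → (3.000,0.587)–(4.000,0.282)
cell (3,2): code 1001 → (4.000,2.755)–(3.000,2.609)
cell (4,0): code 0110 → (4.000,0.282)–(5.000,0.469)
cell (4,2): code 1001 → (5.000,2.177)–(4.000,2.755)
cell (5,0): code 0110 → (5.000,0.469)–(6.000,0.199)
cell (5,2): code 1001 → (6.000,2.006)–(5.000,2.177)
cell (6,0): code 0110 → (6.000,0.199)–(7.000,0.560)
cell (6,1): code 1011 → (7.000,1.511)–(6.023,2.000)
cell (6,2): code 0001 → (6.023,2.000)–(6.000,2.006)
cell (7,0): code 0010 → (7.000,0.560)–(7.249,1.000)
cell (7,1): code 0001 → (7.249,1.000)–(7.000,1.511)
total: 14 segments, chained into 1 closed loop(s), length Σ = 11.892566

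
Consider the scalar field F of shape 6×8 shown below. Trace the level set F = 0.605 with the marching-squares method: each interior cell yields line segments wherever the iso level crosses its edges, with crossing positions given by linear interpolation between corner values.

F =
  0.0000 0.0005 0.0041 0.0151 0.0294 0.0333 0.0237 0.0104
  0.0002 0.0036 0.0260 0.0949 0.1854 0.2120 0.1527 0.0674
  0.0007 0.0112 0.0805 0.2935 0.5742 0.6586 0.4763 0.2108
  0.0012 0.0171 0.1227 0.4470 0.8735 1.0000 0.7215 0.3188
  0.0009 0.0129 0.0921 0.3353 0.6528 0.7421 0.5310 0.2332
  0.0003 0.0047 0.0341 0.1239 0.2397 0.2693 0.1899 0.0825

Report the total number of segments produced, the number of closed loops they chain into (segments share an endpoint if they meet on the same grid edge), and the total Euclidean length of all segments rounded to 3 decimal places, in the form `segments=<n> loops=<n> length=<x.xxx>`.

cell (1,4): code 0100 → (1.880,5.000)–(2.000,4.365)
cell (1,5): code 1000 → (2.000,5.294)–(1.880,5.000)
cell (2,3): code 0100 → (2.103,4.000)–(3.000,3.370)
cell (2,4): code 1110 → (2.000,4.365)–(2.103,4.000)
cell (2,5): code 1101 → (2.525,6.000)–(2.000,5.294)
cell (2,6): code 1000 → (3.000,6.289)–(2.525,6.000)
cell (3,3): code 0110 → (3.000,3.370)–(4.000,3.849)
cell (3,5): code 1011 → (4.000,5.649)–(3.612,6.000)
cell (3,6): code 0001 → (3.612,6.000)–(3.000,6.289)
cell (4,3): code 0010 → (4.000,3.849)–(4.116,4.000)
cell (4,4): code 0011 → (4.116,4.000)–(4.290,5.000)
cell (4,5): code 0001 → (4.290,5.000)–(4.000,5.649)
total: 12 segments, chained into 1 closed loop(s), length Σ = 8.099738

segments=12 loops=1 length=8.100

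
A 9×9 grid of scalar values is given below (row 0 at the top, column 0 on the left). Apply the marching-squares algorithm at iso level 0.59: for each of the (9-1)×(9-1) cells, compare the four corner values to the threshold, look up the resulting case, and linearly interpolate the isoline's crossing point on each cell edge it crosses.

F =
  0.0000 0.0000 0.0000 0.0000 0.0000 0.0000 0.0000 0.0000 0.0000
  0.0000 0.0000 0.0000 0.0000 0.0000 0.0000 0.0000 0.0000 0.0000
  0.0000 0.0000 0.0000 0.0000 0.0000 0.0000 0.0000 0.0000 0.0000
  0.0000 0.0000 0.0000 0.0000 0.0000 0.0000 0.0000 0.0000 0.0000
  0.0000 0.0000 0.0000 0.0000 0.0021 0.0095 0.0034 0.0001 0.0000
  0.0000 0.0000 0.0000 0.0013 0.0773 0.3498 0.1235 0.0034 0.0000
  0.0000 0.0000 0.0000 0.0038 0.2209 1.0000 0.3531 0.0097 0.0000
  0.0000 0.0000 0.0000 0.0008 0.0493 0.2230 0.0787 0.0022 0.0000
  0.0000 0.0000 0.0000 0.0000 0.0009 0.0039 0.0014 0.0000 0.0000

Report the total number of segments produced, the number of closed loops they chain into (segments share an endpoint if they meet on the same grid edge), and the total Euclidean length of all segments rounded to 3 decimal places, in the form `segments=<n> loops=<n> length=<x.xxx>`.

cell (5,4): code 0100 → (5.369,5.000)–(6.000,4.474)
cell (5,5): code 1000 → (6.000,5.634)–(5.369,5.000)
cell (6,4): code 0010 → (6.000,4.474)–(6.528,5.000)
cell (6,5): code 0001 → (6.528,5.000)–(6.000,5.634)
total: 4 segments, chained into 1 closed loop(s), length Σ = 3.285296

segments=4 loops=1 length=3.285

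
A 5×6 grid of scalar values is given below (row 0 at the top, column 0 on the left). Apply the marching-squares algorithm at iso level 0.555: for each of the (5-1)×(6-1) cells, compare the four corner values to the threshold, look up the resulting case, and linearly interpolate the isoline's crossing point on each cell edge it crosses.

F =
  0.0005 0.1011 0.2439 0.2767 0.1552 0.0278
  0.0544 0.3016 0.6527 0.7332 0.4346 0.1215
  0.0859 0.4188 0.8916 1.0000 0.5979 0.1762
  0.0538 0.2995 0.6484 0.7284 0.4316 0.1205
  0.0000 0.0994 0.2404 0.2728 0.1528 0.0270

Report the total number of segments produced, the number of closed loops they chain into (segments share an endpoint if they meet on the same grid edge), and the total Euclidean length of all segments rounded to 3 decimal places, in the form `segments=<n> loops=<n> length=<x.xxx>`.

segments=12 loops=1 length=8.586

cell (0,1): code 0100 → (0.761,2.000)–(1.000,1.722)
cell (0,2): code 1100 → (0.610,3.000)–(0.761,2.000)
cell (0,3): code 1000 → (1.000,3.597)–(0.610,3.000)
cell (1,1): code 0110 → (1.000,1.722)–(2.000,1.288)
cell (1,3): code 1101 → (1.737,4.000)–(1.000,3.597)
cell (1,4): code 1000 → (2.000,4.102)–(1.737,4.000)
cell (2,1): code 0110 → (2.000,1.288)–(3.000,1.732)
cell (2,3): code 1011 → (3.000,3.584)–(2.258,4.000)
cell (2,4): code 0001 → (2.258,4.000)–(2.000,4.102)
cell (3,1): code 0010 → (3.000,1.732)–(3.229,2.000)
cell (3,2): code 0011 → (3.229,2.000)–(3.381,3.000)
cell (3,3): code 0001 → (3.381,3.000)–(3.000,3.584)
total: 12 segments, chained into 1 closed loop(s), length Σ = 8.586407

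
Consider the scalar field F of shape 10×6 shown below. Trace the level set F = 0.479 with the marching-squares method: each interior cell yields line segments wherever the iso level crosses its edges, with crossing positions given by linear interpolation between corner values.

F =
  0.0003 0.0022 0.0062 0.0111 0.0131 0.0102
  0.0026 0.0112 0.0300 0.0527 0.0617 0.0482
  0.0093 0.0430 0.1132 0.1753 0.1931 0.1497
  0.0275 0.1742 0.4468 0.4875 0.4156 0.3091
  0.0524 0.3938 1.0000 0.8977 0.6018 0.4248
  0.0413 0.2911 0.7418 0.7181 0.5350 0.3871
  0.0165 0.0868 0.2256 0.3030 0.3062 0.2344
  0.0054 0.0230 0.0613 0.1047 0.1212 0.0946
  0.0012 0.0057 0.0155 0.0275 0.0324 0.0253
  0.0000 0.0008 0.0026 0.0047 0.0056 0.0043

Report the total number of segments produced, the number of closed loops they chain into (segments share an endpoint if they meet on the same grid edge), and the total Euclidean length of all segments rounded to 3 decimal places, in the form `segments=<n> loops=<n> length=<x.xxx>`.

segments=12 loops=1 length=9.669

cell (2,2): code 0100 → (2.973,3.000)–(3.000,2.791)
cell (2,3): code 1000 → (3.000,3.118)–(2.973,3.000)
cell (3,1): code 0100 → (3.058,2.000)–(4.000,1.141)
cell (3,2): code 1110 → (3.000,2.791)–(3.058,2.000)
cell (3,3): code 1101 → (3.340,4.000)–(3.000,3.118)
cell (3,4): code 1000 → (4.000,4.694)–(3.340,4.000)
cell (4,1): code 0110 → (4.000,1.141)–(5.000,1.417)
cell (4,4): code 1001 → (5.000,4.379)–(4.000,4.694)
cell (5,1): code 0010 → (5.000,1.417)–(5.509,2.000)
cell (5,2): code 0011 → (5.509,2.000)–(5.576,3.000)
cell (5,3): code 0011 → (5.576,3.000)–(5.245,4.000)
cell (5,4): code 0001 → (5.245,4.000)–(5.000,4.379)
total: 12 segments, chained into 1 closed loop(s), length Σ = 9.669253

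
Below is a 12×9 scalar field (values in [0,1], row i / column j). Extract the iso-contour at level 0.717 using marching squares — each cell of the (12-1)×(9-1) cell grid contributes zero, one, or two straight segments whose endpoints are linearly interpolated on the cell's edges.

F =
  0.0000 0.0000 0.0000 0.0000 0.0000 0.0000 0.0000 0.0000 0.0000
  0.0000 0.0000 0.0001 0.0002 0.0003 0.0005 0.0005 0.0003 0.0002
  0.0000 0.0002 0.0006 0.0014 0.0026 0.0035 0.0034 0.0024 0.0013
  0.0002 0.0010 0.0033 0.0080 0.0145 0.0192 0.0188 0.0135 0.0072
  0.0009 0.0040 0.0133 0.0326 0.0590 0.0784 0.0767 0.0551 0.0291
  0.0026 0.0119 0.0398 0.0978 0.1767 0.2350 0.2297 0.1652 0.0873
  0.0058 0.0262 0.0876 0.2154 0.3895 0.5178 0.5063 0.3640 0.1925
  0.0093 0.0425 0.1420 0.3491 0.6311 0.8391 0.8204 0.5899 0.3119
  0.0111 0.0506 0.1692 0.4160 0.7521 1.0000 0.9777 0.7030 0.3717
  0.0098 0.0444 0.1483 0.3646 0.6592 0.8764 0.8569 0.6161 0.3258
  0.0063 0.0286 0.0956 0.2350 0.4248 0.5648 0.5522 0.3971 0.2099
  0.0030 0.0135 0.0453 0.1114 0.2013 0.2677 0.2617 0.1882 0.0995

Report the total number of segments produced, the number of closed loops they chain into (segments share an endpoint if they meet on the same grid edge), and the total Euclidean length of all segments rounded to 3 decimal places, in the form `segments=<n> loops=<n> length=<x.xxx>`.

cell (6,4): code 0100 → (6.620,5.000)–(7.000,4.413)
cell (6,5): code 1100 → (6.671,6.000)–(6.620,5.000)
cell (6,6): code 1000 → (7.000,6.449)–(6.671,6.000)
cell (7,3): code 0100 → (7.710,4.000)–(8.000,3.896)
cell (7,4): code 1110 → (7.000,4.413)–(7.710,4.000)
cell (7,6): code 1001 → (8.000,6.949)–(7.000,6.449)
cell (8,3): code 0010 → (8.000,3.896)–(8.378,4.000)
cell (8,4): code 0111 → (8.378,4.000)–(9.000,4.266)
cell (8,6): code 1001 → (9.000,6.581)–(8.000,6.949)
cell (9,4): code 0010 → (9.000,4.266)–(9.512,5.000)
cell (9,5): code 0011 → (9.512,5.000)–(9.459,6.000)
cell (9,6): code 0001 → (9.459,6.000)–(9.000,6.581)
total: 12 segments, chained into 1 closed loop(s), length Σ = 9.275572

segments=12 loops=1 length=9.276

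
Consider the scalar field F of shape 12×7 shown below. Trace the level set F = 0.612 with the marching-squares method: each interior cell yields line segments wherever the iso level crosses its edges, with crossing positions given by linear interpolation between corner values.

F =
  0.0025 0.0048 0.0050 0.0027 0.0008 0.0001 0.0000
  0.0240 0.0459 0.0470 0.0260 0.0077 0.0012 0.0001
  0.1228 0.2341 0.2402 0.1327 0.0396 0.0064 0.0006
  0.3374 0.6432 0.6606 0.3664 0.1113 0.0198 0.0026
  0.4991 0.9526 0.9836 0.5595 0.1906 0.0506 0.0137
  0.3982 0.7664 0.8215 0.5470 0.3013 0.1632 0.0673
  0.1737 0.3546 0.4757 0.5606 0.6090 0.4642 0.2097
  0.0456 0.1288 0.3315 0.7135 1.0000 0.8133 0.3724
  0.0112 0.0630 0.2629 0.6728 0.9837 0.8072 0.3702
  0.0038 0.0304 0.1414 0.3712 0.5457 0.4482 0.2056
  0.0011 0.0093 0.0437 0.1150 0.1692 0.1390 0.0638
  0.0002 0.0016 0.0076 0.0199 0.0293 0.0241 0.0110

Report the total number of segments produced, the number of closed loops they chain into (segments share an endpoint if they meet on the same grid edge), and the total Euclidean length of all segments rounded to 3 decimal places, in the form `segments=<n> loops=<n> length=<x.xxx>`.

segments=20 loops=2 length=17.156

cell (2,0): code 0100 → (2.924,1.000)–(3.000,0.898)
cell (2,1): code 1100 → (2.884,2.000)–(2.924,1.000)
cell (2,2): code 1000 → (3.000,2.165)–(2.884,2.000)
cell (3,0): code 0110 → (3.000,0.898)–(4.000,0.249)
cell (3,2): code 1001 → (4.000,2.876)–(3.000,2.165)
cell (4,0): code 0110 → (4.000,0.249)–(5.000,0.581)
cell (4,2): code 1001 → (5.000,2.763)–(4.000,2.876)
cell (5,0): code 0010 → (5.000,0.581)–(5.375,1.000)
cell (5,1): code 0011 → (5.375,1.000)–(5.606,2.000)
cell (5,2): code 0001 → (5.606,2.000)–(5.000,2.763)
cell (6,2): code 0100 → (6.336,3.000)–(7.000,2.734)
cell (6,3): code 1100 → (6.008,4.000)–(6.336,3.000)
cell (6,4): code 1100 → (6.423,5.000)–(6.008,4.000)
cell (6,5): code 1000 → (7.000,5.457)–(6.423,5.000)
cell (7,2): code 0110 → (7.000,2.734)–(8.000,2.852)
cell (7,5): code 1001 → (8.000,5.447)–(7.000,5.457)
cell (8,2): code 0010 → (8.000,2.852)–(8.202,3.000)
cell (8,3): code 0011 → (8.202,3.000)–(8.849,4.000)
cell (8,4): code 0011 → (8.849,4.000)–(8.544,5.000)
cell (8,5): code 0001 → (8.544,5.000)–(8.000,5.447)
total: 20 segments, chained into 2 closed loop(s), length Σ = 17.155611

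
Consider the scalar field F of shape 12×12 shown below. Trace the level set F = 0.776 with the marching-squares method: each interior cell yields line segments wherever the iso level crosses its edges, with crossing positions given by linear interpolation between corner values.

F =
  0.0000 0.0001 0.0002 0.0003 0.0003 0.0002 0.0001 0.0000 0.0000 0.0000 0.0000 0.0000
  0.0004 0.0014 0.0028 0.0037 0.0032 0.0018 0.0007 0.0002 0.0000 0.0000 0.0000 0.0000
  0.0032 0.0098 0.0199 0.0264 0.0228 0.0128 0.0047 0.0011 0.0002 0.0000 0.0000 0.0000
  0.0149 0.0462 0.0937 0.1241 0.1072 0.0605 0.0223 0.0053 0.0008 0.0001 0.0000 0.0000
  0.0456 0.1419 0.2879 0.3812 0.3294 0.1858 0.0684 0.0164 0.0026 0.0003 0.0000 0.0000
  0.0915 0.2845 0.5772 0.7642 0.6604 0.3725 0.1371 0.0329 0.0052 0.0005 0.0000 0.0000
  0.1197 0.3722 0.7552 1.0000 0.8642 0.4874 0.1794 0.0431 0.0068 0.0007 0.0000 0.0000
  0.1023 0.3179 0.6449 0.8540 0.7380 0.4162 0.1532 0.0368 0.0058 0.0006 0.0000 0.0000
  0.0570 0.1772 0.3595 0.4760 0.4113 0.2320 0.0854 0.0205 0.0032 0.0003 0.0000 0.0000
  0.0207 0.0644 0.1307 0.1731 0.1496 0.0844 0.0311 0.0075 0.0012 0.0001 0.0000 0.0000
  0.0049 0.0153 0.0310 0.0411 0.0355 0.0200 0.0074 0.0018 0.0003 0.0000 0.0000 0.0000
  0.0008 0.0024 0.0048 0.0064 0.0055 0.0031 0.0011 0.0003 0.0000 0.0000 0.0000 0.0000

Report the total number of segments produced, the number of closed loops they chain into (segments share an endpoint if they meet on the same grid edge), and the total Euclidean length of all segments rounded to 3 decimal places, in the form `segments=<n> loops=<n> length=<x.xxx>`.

cell (5,2): code 0100 → (5.050,3.000)–(6.000,2.085)
cell (5,3): code 1100 → (5.567,4.000)–(5.050,3.000)
cell (5,4): code 1000 → (6.000,4.234)–(5.567,4.000)
cell (6,2): code 0110 → (6.000,2.085)–(7.000,2.627)
cell (6,3): code 1011 → (7.000,3.672)–(6.699,4.000)
cell (6,4): code 0001 → (6.699,4.000)–(6.000,4.234)
cell (7,2): code 0010 → (7.000,2.627)–(7.206,3.000)
cell (7,3): code 0001 → (7.206,3.000)–(7.000,3.672)
total: 8 segments, chained into 1 closed loop(s), length Σ = 6.385923

segments=8 loops=1 length=6.386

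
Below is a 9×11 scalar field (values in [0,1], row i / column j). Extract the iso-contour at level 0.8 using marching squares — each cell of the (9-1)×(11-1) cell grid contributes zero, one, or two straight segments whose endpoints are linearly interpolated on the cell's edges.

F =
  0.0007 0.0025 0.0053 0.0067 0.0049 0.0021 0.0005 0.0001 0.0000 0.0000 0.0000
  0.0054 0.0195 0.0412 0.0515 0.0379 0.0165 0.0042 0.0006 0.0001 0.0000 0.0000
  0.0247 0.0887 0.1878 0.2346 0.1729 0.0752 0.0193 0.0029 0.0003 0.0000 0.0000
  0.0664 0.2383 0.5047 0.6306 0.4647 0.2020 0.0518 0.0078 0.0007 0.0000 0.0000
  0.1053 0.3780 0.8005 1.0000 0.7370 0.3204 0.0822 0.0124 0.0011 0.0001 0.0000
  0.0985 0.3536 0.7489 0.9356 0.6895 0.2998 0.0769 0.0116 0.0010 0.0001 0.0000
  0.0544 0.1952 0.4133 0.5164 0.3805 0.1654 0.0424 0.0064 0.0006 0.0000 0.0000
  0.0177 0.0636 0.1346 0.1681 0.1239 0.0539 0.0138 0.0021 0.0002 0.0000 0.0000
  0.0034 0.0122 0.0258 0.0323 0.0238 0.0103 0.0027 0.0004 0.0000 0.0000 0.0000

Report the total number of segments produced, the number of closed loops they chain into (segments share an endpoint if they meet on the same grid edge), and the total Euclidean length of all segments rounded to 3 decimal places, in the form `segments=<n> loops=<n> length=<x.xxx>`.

cell (3,1): code 0100 → (3.998,2.000)–(4.000,1.999)
cell (3,2): code 1100 → (3.459,3.000)–(3.998,2.000)
cell (3,3): code 1000 → (4.000,3.760)–(3.459,3.000)
cell (4,1): code 0010 → (4.000,1.999)–(4.010,2.000)
cell (4,2): code 0111 → (4.010,2.000)–(5.000,2.274)
cell (4,3): code 1001 → (5.000,3.551)–(4.000,3.760)
cell (5,2): code 0010 → (5.000,2.274)–(5.323,3.000)
cell (5,3): code 0001 → (5.323,3.000)–(5.000,3.551)
total: 8 segments, chained into 1 closed loop(s), length Σ = 5.564828

segments=8 loops=1 length=5.565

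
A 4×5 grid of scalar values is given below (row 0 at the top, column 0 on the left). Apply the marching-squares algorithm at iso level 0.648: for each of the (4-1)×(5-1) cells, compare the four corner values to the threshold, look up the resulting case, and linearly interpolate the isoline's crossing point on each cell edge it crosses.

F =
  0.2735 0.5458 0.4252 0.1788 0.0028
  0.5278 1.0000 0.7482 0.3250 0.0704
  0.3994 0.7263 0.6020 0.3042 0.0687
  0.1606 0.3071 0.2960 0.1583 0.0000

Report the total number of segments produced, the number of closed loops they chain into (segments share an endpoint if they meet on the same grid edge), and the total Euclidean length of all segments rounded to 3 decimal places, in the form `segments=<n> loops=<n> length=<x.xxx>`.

segments=8 loops=1 length=5.861

cell (0,0): code 0100 → (0.225,1.000)–(1.000,0.255)
cell (0,1): code 1100 → (0.690,2.000)–(0.225,1.000)
cell (0,2): code 1000 → (1.000,2.237)–(0.690,2.000)
cell (1,0): code 0110 → (1.000,0.255)–(2.000,0.760)
cell (1,1): code 1011 → (2.000,1.630)–(1.685,2.000)
cell (1,2): code 0001 → (1.685,2.000)–(1.000,2.237)
cell (2,0): code 0010 → (2.000,0.760)–(2.187,1.000)
cell (2,1): code 0001 → (2.187,1.000)–(2.000,1.630)
total: 8 segments, chained into 1 closed loop(s), length Σ = 5.860621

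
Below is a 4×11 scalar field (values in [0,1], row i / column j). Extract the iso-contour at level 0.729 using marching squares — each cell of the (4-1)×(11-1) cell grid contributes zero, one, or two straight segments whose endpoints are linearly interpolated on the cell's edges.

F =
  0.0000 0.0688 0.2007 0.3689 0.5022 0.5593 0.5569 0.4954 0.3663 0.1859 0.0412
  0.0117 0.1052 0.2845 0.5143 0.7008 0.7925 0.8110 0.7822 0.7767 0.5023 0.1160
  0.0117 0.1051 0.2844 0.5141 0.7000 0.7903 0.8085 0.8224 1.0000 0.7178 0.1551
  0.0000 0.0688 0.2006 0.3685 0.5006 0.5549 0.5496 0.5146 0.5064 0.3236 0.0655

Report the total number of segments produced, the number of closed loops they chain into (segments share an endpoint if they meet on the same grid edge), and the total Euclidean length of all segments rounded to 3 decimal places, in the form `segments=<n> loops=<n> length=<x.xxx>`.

cell (0,4): code 0100 → (0.728,5.000)–(1.000,4.308)
cell (0,5): code 1100 → (0.677,6.000)–(0.728,5.000)
cell (0,6): code 1100 → (0.815,7.000)–(0.677,6.000)
cell (0,7): code 1100 → (0.884,8.000)–(0.815,7.000)
cell (0,8): code 1000 → (1.000,8.174)–(0.884,8.000)
cell (1,4): code 0110 → (1.000,4.308)–(2.000,4.321)
cell (1,8): code 1001 → (2.000,8.960)–(1.000,8.174)
cell (2,4): code 0010 → (2.000,4.321)–(2.260,5.000)
cell (2,5): code 0011 → (2.260,5.000)–(2.307,6.000)
cell (2,6): code 0011 → (2.307,6.000)–(2.303,7.000)
cell (2,7): code 0011 → (2.303,7.000)–(2.549,8.000)
cell (2,8): code 0001 → (2.549,8.000)–(2.000,8.960)
total: 12 segments, chained into 1 closed loop(s), length Σ = 11.102618

segments=12 loops=1 length=11.103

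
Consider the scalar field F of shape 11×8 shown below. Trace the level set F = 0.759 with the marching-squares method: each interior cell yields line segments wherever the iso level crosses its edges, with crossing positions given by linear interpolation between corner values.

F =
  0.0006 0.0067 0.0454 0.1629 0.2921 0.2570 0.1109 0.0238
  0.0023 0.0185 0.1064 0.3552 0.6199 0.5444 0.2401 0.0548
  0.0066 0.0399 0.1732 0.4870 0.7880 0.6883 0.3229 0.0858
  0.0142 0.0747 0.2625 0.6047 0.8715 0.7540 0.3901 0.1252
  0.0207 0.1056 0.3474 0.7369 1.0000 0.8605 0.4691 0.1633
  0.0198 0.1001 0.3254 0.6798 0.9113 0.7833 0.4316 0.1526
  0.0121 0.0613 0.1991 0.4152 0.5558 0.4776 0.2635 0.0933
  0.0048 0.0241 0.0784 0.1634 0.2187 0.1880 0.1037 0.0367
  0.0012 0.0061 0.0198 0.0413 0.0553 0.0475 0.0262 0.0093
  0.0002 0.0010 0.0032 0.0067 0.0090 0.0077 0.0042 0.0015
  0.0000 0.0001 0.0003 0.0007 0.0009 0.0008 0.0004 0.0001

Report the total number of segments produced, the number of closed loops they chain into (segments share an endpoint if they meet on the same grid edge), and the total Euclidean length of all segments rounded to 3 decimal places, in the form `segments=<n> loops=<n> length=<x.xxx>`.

segments=12 loops=1 length=8.956

cell (1,3): code 0100 → (1.827,4.000)–(2.000,3.904)
cell (1,4): code 1000 → (2.000,4.291)–(1.827,4.000)
cell (2,3): code 0110 → (2.000,3.904)–(3.000,3.578)
cell (2,4): code 1001 → (3.000,4.957)–(2.000,4.291)
cell (3,3): code 0110 → (3.000,3.578)–(4.000,3.084)
cell (3,4): code 1101 → (3.047,5.000)–(3.000,4.957)
cell (3,5): code 1000 → (4.000,5.259)–(3.047,5.000)
cell (4,3): code 0110 → (4.000,3.084)–(5.000,3.342)
cell (4,5): code 1001 → (5.000,5.069)–(4.000,5.259)
cell (5,3): code 0010 → (5.000,3.342)–(5.428,4.000)
cell (5,4): code 0011 → (5.428,4.000)–(5.079,5.000)
cell (5,5): code 0001 → (5.079,5.000)–(5.000,5.069)
total: 12 segments, chained into 1 closed loop(s), length Σ = 8.955977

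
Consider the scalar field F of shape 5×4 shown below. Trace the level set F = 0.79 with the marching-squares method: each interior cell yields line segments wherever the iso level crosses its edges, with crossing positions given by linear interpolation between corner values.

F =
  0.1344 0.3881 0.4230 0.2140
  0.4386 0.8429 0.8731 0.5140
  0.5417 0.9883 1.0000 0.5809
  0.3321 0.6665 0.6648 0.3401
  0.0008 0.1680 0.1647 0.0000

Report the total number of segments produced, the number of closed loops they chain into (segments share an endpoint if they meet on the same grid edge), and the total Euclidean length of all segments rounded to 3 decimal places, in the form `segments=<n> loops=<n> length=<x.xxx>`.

segments=8 loops=1 length=6.119

cell (0,0): code 0100 → (0.884,1.000)–(1.000,0.869)
cell (0,1): code 1100 → (0.815,2.000)–(0.884,1.000)
cell (0,2): code 1000 → (1.000,2.231)–(0.815,2.000)
cell (1,0): code 0110 → (1.000,0.869)–(2.000,0.556)
cell (1,2): code 1001 → (2.000,2.501)–(1.000,2.231)
cell (2,0): code 0010 → (2.000,0.556)–(2.616,1.000)
cell (2,1): code 0011 → (2.616,1.000)–(2.626,2.000)
cell (2,2): code 0001 → (2.626,2.000)–(2.000,2.501)
total: 8 segments, chained into 1 closed loop(s), length Σ = 6.118858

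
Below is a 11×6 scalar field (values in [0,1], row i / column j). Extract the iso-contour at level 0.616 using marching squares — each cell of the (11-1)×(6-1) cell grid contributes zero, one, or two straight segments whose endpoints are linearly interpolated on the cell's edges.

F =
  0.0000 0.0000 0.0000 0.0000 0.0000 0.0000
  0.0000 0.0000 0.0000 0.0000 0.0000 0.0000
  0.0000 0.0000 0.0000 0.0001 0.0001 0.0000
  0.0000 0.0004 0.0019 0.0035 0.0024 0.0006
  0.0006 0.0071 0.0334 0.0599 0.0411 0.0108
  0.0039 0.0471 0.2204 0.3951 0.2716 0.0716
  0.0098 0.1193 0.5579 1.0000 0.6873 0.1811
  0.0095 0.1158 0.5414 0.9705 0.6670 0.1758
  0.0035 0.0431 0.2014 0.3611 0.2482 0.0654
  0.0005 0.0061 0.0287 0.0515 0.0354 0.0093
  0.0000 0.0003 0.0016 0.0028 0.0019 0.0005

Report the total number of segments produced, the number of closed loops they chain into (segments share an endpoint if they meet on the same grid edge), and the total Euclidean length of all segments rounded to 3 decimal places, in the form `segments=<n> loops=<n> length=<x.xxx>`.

segments=8 loops=1 length=6.673

cell (5,2): code 0100 → (5.365,3.000)–(6.000,2.131)
cell (5,3): code 1100 → (5.828,4.000)–(5.365,3.000)
cell (5,4): code 1000 → (6.000,4.141)–(5.828,4.000)
cell (6,2): code 0110 → (6.000,2.131)–(7.000,2.174)
cell (6,4): code 1001 → (7.000,4.104)–(6.000,4.141)
cell (7,2): code 0010 → (7.000,2.174)–(7.582,3.000)
cell (7,3): code 0011 → (7.582,3.000)–(7.122,4.000)
cell (7,4): code 0001 → (7.122,4.000)–(7.000,4.104)
total: 8 segments, chained into 1 closed loop(s), length Σ = 6.672611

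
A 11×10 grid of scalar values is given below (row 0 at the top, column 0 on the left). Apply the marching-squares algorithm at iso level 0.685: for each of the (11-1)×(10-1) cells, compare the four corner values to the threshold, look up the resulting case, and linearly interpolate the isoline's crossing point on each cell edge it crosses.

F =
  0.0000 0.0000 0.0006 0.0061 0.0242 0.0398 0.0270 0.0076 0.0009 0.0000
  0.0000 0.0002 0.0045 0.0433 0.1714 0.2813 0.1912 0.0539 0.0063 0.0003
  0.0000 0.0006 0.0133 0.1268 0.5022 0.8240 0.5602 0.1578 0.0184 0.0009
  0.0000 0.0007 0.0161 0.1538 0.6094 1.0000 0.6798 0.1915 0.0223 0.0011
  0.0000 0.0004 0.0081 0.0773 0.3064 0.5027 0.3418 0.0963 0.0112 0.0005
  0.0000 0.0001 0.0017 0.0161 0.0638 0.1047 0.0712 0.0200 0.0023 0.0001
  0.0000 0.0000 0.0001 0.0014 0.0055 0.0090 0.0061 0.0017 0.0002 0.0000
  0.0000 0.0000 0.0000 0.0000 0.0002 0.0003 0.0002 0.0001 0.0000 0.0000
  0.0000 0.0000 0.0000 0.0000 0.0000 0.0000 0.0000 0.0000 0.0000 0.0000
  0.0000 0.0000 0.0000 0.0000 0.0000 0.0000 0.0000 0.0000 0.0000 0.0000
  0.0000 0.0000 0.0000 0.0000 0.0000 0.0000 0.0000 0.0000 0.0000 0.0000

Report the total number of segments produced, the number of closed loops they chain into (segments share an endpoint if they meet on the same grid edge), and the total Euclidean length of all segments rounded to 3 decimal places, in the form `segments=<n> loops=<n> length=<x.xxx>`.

segments=6 loops=1 length=5.451

cell (1,4): code 0100 → (1.744,5.000)–(2.000,4.568)
cell (1,5): code 1000 → (2.000,5.527)–(1.744,5.000)
cell (2,4): code 0110 → (2.000,4.568)–(3.000,4.194)
cell (2,5): code 1001 → (3.000,5.984)–(2.000,5.527)
cell (3,4): code 0010 → (3.000,4.194)–(3.633,5.000)
cell (3,5): code 0001 → (3.633,5.000)–(3.000,5.984)
total: 6 segments, chained into 1 closed loop(s), length Σ = 5.450793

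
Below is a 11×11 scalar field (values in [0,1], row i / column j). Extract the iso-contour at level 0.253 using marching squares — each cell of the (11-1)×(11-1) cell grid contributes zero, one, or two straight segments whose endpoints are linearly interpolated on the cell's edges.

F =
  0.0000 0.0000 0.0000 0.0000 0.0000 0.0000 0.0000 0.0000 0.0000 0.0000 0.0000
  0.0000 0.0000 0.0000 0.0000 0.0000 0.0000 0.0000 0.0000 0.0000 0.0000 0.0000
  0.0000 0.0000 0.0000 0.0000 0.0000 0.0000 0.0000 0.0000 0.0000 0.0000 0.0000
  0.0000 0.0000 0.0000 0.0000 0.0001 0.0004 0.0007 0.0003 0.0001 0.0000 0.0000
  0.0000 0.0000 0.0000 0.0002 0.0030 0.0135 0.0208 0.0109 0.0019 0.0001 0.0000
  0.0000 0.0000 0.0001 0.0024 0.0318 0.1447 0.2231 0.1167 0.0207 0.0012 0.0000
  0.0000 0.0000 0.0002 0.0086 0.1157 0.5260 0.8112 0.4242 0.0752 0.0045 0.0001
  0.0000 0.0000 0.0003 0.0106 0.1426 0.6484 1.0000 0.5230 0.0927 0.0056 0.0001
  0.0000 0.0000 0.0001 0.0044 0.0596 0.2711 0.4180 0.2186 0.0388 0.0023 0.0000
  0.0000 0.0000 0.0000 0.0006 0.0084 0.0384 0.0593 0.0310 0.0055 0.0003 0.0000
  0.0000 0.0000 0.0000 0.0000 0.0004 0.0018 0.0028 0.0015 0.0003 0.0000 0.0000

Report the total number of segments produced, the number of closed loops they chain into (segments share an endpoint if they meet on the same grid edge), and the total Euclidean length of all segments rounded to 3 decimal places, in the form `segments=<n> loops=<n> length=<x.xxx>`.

segments=12 loops=1 length=10.481

cell (5,4): code 0100 → (5.284,5.000)–(6.000,4.335)
cell (5,5): code 1100 → (5.051,6.000)–(5.284,5.000)
cell (5,6): code 1100 → (5.443,7.000)–(5.051,6.000)
cell (5,7): code 1000 → (6.000,7.491)–(5.443,7.000)
cell (6,4): code 0110 → (6.000,4.335)–(7.000,4.218)
cell (6,7): code 1001 → (7.000,7.627)–(6.000,7.491)
cell (7,4): code 0110 → (7.000,4.218)–(8.000,4.914)
cell (7,6): code 1011 → (8.000,6.827)–(7.887,7.000)
cell (7,7): code 0001 → (7.887,7.000)–(7.000,7.627)
cell (8,4): code 0010 → (8.000,4.914)–(8.078,5.000)
cell (8,5): code 0011 → (8.078,5.000)–(8.460,6.000)
cell (8,6): code 0001 → (8.460,6.000)–(8.000,6.827)
total: 12 segments, chained into 1 closed loop(s), length Σ = 10.480705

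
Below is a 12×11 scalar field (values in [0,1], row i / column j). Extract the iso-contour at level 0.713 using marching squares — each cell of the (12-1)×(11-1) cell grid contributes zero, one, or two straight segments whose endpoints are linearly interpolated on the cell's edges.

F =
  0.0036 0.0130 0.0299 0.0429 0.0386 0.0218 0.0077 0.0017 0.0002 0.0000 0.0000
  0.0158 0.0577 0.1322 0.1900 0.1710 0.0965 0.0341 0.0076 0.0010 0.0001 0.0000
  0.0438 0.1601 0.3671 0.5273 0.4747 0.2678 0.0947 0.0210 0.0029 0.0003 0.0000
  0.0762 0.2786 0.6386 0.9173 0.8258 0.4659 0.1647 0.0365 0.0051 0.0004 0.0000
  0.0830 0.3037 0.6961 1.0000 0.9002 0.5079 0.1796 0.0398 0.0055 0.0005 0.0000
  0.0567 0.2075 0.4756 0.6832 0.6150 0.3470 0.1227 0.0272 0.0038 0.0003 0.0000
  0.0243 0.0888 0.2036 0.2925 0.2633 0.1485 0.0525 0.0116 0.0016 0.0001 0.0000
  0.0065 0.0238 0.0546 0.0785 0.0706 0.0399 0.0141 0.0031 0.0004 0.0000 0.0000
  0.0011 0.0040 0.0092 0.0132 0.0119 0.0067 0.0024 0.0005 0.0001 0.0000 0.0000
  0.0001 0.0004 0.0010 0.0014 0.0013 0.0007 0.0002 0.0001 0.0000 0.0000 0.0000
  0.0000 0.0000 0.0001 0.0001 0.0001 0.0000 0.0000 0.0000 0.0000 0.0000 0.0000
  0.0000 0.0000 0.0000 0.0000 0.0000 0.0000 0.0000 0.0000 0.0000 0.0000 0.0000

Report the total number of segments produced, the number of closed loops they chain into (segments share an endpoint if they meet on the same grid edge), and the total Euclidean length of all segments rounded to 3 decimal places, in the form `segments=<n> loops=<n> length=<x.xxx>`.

cell (2,2): code 0100 → (2.476,3.000)–(3.000,2.267)
cell (2,3): code 1100 → (2.679,4.000)–(2.476,3.000)
cell (2,4): code 1000 → (3.000,4.313)–(2.679,4.000)
cell (3,2): code 0110 → (3.000,2.267)–(4.000,2.056)
cell (3,4): code 1001 → (4.000,4.477)–(3.000,4.313)
cell (4,2): code 0010 → (4.000,2.056)–(4.906,3.000)
cell (4,3): code 0011 → (4.906,3.000)–(4.656,4.000)
cell (4,4): code 0001 → (4.656,4.000)–(4.000,4.477)
total: 8 segments, chained into 1 closed loop(s), length Σ = 7.556371

segments=8 loops=1 length=7.556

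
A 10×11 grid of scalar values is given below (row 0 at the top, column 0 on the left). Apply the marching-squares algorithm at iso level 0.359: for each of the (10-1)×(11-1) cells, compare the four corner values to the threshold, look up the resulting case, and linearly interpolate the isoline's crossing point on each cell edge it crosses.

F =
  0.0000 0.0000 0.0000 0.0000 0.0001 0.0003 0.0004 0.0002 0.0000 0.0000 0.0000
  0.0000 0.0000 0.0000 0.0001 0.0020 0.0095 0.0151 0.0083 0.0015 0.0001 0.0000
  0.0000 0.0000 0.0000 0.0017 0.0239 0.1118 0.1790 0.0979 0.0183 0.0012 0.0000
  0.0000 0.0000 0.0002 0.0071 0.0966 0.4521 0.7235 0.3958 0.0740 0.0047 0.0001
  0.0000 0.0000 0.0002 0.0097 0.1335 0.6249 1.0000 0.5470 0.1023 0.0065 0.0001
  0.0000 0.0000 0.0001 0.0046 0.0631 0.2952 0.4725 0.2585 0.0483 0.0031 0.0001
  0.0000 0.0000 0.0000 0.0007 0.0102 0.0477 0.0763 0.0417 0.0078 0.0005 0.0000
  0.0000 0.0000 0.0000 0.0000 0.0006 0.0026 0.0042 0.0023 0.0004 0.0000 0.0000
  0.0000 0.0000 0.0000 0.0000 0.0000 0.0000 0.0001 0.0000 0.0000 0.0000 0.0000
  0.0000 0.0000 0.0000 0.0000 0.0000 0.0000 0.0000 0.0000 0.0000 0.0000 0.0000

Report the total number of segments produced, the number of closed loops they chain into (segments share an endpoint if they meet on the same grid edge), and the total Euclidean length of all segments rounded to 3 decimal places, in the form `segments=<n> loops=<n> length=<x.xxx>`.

segments=12 loops=1 length=8.892

cell (2,4): code 0100 → (2.726,5.000)–(3.000,4.738)
cell (2,5): code 1100 → (2.331,6.000)–(2.726,5.000)
cell (2,6): code 1100 → (2.876,7.000)–(2.331,6.000)
cell (2,7): code 1000 → (3.000,7.114)–(2.876,7.000)
cell (3,4): code 0110 → (3.000,4.738)–(4.000,4.459)
cell (3,7): code 1001 → (4.000,7.423)–(3.000,7.114)
cell (4,4): code 0010 → (4.000,4.459)–(4.806,5.000)
cell (4,5): code 0111 → (4.806,5.000)–(5.000,5.360)
cell (4,6): code 1011 → (5.000,6.530)–(4.652,7.000)
cell (4,7): code 0001 → (4.652,7.000)–(4.000,7.423)
cell (5,5): code 0010 → (5.000,5.360)–(5.286,6.000)
cell (5,6): code 0001 → (5.286,6.000)–(5.000,6.530)
total: 12 segments, chained into 1 closed loop(s), length Σ = 8.891964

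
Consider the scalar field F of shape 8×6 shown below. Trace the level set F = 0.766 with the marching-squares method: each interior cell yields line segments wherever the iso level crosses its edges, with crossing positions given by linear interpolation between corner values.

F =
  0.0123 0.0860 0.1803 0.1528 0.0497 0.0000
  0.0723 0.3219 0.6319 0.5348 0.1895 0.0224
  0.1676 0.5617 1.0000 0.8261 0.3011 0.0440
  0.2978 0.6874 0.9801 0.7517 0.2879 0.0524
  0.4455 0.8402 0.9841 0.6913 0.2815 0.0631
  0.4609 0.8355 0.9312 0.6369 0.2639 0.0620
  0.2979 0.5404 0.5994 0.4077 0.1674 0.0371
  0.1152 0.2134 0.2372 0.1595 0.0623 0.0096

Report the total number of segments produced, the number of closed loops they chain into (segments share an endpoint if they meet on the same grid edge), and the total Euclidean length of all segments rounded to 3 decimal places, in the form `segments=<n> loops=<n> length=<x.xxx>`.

cell (1,1): code 0100 → (1.364,2.000)–(2.000,1.466)
cell (1,2): code 1100 → (1.794,3.000)–(1.364,2.000)
cell (1,3): code 1000 → (2.000,3.114)–(1.794,3.000)
cell (2,1): code 0110 → (2.000,1.466)–(3.000,1.269)
cell (2,2): code 1011 → (3.000,2.937)–(2.808,3.000)
cell (2,3): code 0001 → (2.808,3.000)–(2.000,3.114)
cell (3,0): code 0100 → (3.514,1.000)–(4.000,0.812)
cell (3,1): code 1110 → (3.000,1.269)–(3.514,1.000)
cell (3,2): code 1001 → (4.000,2.745)–(3.000,2.937)
cell (4,0): code 0110 → (4.000,0.812)–(5.000,0.814)
cell (4,2): code 1001 → (5.000,2.561)–(4.000,2.745)
cell (5,0): code 0010 → (5.000,0.814)–(5.236,1.000)
cell (5,1): code 0011 → (5.236,1.000)–(5.498,2.000)
cell (5,2): code 0001 → (5.498,2.000)–(5.000,2.561)
total: 14 segments, chained into 1 closed loop(s), length Σ = 10.411773

segments=14 loops=1 length=10.412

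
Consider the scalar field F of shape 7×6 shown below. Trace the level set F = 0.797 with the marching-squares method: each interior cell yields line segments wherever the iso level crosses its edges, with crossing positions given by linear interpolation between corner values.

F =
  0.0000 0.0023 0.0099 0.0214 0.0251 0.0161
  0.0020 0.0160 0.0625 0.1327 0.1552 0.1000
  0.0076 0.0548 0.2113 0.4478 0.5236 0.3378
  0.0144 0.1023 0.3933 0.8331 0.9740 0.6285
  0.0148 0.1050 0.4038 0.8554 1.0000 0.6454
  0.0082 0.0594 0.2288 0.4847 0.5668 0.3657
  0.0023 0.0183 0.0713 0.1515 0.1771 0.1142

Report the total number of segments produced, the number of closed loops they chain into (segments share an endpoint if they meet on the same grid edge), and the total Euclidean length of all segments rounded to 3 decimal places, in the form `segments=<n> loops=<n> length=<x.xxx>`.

segments=8 loops=1 length=5.808

cell (2,2): code 0100 → (2.906,3.000)–(3.000,2.918)
cell (2,3): code 1100 → (2.607,4.000)–(2.906,3.000)
cell (2,4): code 1000 → (3.000,4.512)–(2.607,4.000)
cell (3,2): code 0110 → (3.000,2.918)–(4.000,2.871)
cell (3,4): code 1001 → (4.000,4.572)–(3.000,4.512)
cell (4,2): code 0010 → (4.000,2.871)–(4.158,3.000)
cell (4,3): code 0011 → (4.158,3.000)–(4.469,4.000)
cell (4,4): code 0001 → (4.469,4.000)–(4.000,4.572)
total: 8 segments, chained into 1 closed loop(s), length Σ = 5.807877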